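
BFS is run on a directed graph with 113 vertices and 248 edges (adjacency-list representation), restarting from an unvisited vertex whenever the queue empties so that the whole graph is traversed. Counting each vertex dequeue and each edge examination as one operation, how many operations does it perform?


A full BFS traversal dequeues each vertex exactly once and examines each directed edge exactly once.
V = 113 (vertex processing cost)
E = 248 (edge examination cost)
Total operations proportional to V + E = 113 + 248 = 361


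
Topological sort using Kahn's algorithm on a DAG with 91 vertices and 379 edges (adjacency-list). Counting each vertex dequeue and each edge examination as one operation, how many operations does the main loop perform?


Kahn's algorithm:
  1. Compute in-degrees: O(V + E)
  2. Process queue: each vertex dequeued once (O(V))
     each edge examined once (O(E))
Total = V + E = 91 + 379 = 470


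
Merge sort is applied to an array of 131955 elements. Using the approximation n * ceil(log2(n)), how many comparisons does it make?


Merge sort divides the array into halves recursively.
Number of levels = ceil(log2(131955)) = 18
At each level, approximately n = 131955 comparisons are needed for merging.
Total comparisons ~ n * ceil(log2(n)) = 131955 * 18 = 2375190


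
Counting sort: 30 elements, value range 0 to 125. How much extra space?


n = 30 (output array)
k = 126 (count array for 126 distinct values)
Extra space = 30 + 126 = 156


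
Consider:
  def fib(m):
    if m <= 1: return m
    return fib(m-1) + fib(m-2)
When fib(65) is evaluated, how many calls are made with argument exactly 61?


Let N(m) = number of times fib(m) is called while evaluating fib(65).
N(65) = 1 (the initial call).
N(64) = 1 (only fib(65) calls it).
For 1 <= m <= 63: fib(m) is called by fib(m+1) and fib(m+2), so
  N(m) = N(m+1) + N(m+2).
fib(0) is called only by fib(2), so N(0) = N(2).
Walk down from m=65:
  N(65)=1, N(64)=1, N(63)=2, N(62)=3, N(61)=5
N(61) = 5


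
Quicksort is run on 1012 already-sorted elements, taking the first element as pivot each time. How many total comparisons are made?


Sum of comparisons per partition:
1011 + 1010 + ... + 1 + 0
= 1012 * (1012 - 1) / 2
= 1012 * 1011 / 2
= 511566


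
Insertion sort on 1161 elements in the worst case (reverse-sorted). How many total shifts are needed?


In the worst case (reverse-sorted), each element shifts past all previous:
  Element 1: 1 shifts
  Element 2: 2 shifts
  Element 3: 3 shifts
  Element 4: 4 shifts
  Element 5: 5 shifts
  ...
  Element 1160: 1160 shifts
Total = 1 + 2 + ... + 1160
= 1161*(1161-1)/2 = 673380


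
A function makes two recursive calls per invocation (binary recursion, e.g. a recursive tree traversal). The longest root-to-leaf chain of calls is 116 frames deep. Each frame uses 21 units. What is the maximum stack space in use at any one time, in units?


Binary recursion: the two calls run one after the other, so only one root-to-leaf chain of frames is on the stack at a time.
Maximum depth (longest chain) = 116 frames
Each frame = 21 units
Max stack space = 116 * 21 = 2436


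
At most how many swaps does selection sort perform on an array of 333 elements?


Each of the 332 passes places one element in its final position.
Pass 1: swap minimum into position 0
Pass 2: swap minimum of remaining into position 1
...
Pass 332: last two elements, one swap
Maximum swaps = 333 - 1 = 332


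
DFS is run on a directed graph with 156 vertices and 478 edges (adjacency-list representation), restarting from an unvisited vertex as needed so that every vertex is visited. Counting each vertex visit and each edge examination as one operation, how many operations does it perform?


A full DFS traversal processes each vertex exactly once (push/pop on stack).
Each directed edge is examined once.
V = 156, E = 478
V + E = 634


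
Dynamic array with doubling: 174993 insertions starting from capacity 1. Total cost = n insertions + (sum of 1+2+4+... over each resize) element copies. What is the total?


n = 174993
Insertion costs: 174993
Resizes copy 1, 2, 4, ... up to the largest power of 2 that is <= n-1 = 174992, i.e. 131072.
Copy costs = 1 + 2 + 4 + 8 + 16 + 32 + 64 + 128 + 256 + 512 + 1024 + 2048 + 4096 + 8192 + 16384 + 32768 + 65536 + 131072 = 262143
Total = 174993 + 262143 = 437136


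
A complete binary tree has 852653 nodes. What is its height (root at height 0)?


In a complete binary tree, level k holds nodes 2^k .. 2^(k+1)-1 (1-indexed).
Height = floor(log2(n)) = floor(log2(852653)) = 19
Check: 2^19 = 524288 <= 852653 < 1048576 = 2^20


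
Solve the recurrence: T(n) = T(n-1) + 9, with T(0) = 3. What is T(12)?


Unrolling the recurrence:
T(12) = T(11) + 9
       = T(10) + 9 + 9
       = T(9) + 9*3
       ...
       = T(0) + 9*12
       = 3 + 108 = 111


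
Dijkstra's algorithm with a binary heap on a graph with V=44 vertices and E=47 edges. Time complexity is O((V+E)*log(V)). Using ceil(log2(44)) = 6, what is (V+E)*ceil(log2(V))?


Dijkstra with a binary heap: each vertex is extracted once, each edge may relax once.
Each heap operation costs O(log V).
V + E = 44 + 47 = 91
ceil(log2(44)) = 6 (since 2^5 = 32 < 44 <= 64 = 2^6)
Total heap work = (V+E) * ceil(log2(V)) = 91 * 6 = 546


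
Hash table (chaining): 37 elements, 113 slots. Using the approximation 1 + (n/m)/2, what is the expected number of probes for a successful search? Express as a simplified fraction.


Computing expected probes:
alpha = 37/113
= 1 + alpha/2
= 1 + 37/(2*113)
= (2*113 + 37) / (2*113)
= 263/226


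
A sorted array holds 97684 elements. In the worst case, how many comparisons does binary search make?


Halving sequence: 97684 -> 48842 -> 24421 -> 12210 -> 6105 -> 3052 -> 1526 -> 763 -> 381 -> 190 -> 95 -> 47 -> 23 -> 11 -> 5 -> 2 -> 1
Number of halvings = 16
Max comparisons = 16 + 1 = 17


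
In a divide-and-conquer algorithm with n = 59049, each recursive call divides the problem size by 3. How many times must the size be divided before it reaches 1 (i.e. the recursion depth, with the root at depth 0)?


Number of divisions = log_3(59049)
Sizes: 59049 -> 19683 -> 6561 -> 2187 -> 729 -> 243 -> 81 -> 27 -> 9 -> 3 -> 1 (10 divisions)
Recursion depth = 10


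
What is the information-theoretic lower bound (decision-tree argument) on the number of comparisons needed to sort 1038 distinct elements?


A binary decision tree of height h has at most 2^h leaves and needs at least n! of them, so h >= ceil(log2(n!)).
1038! is far too large to multiply out, so use Stirling's series:
  ln(n!) ~ n ln n - n + (1/2) ln(2 pi n) + 1/(12n)  (error below 1/(360 n^3), negligible here)
  ln(1038) = 6.9450511
  n ln n = 1038 * 6.9450511 = 7208.9630
  (1/2) ln(2 pi * 1038) = (1/2) ln(6521.9463) = 4.3915
  1/(12*1038) = 0.0001
  ln(1038!) ~ 7208.9630 - 1038 + 4.3915 + 0.0001 = 6175.3546
Convert to base 2: log2(1038!) = 6175.3546 / ln 2 = 6175.3546 / 0.69314718 = 8909.1535
ceil(8909.1535) = 8910


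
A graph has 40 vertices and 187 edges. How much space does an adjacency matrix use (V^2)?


Adjacency matrix: V x V grid of entries
Space = V^2 = 40^2 = 40 * 40 = 1600


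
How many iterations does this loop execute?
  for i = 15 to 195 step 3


The loop variable i takes values starting at 15 and increments by 3 each iteration.
Sequence: i = 15, 18, 21, 24, 27, 30, 33, 36, 39, ...
The upper bound 195 is inclusive, so the count is floor((last - first) / step) + 1:
floor((195 - 15) / 3) + 1 = floor(180/3) + 1 = 60 + 1 = 61


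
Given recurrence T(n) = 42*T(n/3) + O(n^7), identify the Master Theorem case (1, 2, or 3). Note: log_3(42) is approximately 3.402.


Master Theorem parameters: a=42, b=3, c=7
log_b(a) = 3.402
Compare b^c with a: 3^7 = 2187 > 42, so c > log_b(a).
Comparing c=7 vs log_b(a)=3.402:
7 > 3.402 => Case 3
Result: T(n) = O(n^7)
Master Theorem case = 3


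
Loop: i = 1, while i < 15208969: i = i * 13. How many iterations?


i multiplies by 13 each step:
i = 1 -> 13 -> 169 -> 2197 -> 28561 -> 371293 -> 4826809 -> 62748517 (stop)
Iterations = ceil(log_13(15208969)) = 7


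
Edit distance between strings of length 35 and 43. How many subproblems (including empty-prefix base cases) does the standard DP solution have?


The table includes base cases (empty prefixes).
Rows: (m+1) = 36
Columns: (n+1) = 44
Total = 36 * 44 = 1584


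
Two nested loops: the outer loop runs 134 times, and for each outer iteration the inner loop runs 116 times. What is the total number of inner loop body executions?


Outer loop: 134 iterations
Inner loop: 116 iterations per outer iteration
Total = 134 * 116 = 15544


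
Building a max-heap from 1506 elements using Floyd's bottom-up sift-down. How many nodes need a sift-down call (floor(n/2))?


In a heap of 1506 elements (0-indexed array):
  Last element index: 1505
  Parent of last element: floor((1505 - 1) / 2) = 752
  Internal nodes: indices 0 to 752
  Count = floor(1506/2) = 753


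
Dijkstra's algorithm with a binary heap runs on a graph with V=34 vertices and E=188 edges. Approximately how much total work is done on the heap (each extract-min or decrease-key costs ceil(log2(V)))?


Dijkstra with a binary heap: each vertex is extracted once, each edge may relax once.
Each heap operation costs O(log V).
V + E = 34 + 188 = 222
ceil(log2(34)) = 6 (since 2^5 = 32 < 34 <= 64 = 2^6)
Total heap work = (V+E) * ceil(log2(V)) = 222 * 6 = 1332


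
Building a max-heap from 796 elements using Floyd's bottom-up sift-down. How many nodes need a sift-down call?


In a heap of 796 elements (0-indexed array):
  Last element index: 795
  Parent of last element: floor((795 - 1) / 2) = 397
  Internal nodes: indices 0 to 397
  Count = floor(796/2) = 398


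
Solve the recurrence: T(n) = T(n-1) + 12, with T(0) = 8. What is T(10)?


Unrolling the recurrence:
T(10) = T(9) + 12
       = T(8) + 12 + 12
       = T(7) + 12*3
       ...
       = T(0) + 12*10
       = 8 + 120 = 128


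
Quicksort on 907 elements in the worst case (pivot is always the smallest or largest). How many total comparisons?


In the worst case, each partition step picks the worst pivot:
  Partition 1: 906 comparisons (n-1 elements to compare)
  Partition 2: 905 comparisons
  Partition 3: 904 comparisons
  Partition 4: 903 comparisons
  Partition 5: 902 comparisons
  ...
  Last partition: 0 comparisons
Total = (n-1) + (n-2) + ... + 1 + 0 = n*(n-1)/2
= 907*906/2 = 410871


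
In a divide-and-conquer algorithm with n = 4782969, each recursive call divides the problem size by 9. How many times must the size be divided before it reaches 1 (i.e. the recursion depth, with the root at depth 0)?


Number of divisions = log_9(4782969)
Sizes: 4782969 -> 531441 -> 59049 -> 6561 -> 729 -> 81 -> 9 -> 1 (7 divisions)
Recursion depth = 7


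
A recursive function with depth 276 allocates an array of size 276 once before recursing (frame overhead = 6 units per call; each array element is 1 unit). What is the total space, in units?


Array allocation: 276 units (allocated once)
Stack frames: 276 deep * 6 per frame = 1656 units
Total = 276 + 1656 = 1932


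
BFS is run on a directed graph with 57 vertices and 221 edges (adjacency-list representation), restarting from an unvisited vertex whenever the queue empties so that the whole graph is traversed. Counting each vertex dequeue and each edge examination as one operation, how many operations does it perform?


A full BFS traversal dequeues each vertex exactly once and examines each directed edge exactly once.
V = 57 (vertex processing cost)
E = 221 (edge examination cost)
Total operations proportional to V + E = 57 + 221 = 278


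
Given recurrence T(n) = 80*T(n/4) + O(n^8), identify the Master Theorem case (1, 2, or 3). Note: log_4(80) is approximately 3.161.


Master Theorem parameters: a=80, b=4, c=8
log_b(a) = 3.161
Compare b^c with a: 4^8 = 65536 > 80, so c > log_b(a).
Comparing c=8 vs log_b(a)=3.161:
8 > 3.161 => Case 3
Result: T(n) = O(n^8)
Master Theorem case = 3


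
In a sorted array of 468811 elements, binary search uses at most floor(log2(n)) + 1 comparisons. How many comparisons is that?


Halving sequence: 468811 -> 234405 -> 117202 -> 58601 -> 29300 -> 14650 -> 7325 -> 3662 -> 1831 -> 915 -> 457 -> 228 -> 114 -> 57 -> 28 -> 14 -> 7 -> 3 -> 1
Number of halvings = 18
Max comparisons = 18 + 1 = 19


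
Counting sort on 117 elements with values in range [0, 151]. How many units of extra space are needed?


Output array size: 117 (to store sorted result)
Count array size: 152 (one slot per possible value, range 0 to 151)
Total extra space = 117 + 152 = 269


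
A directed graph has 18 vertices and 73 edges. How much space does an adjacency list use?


Adjacency list: one list head per vertex + one entry per edge
Vertex heads: 18
Edge entries: 73
Total = 18 + 73 = 91


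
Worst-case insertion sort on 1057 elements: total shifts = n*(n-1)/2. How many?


Sum of shifts = 1 + 2 + 3 + ... + 1056
= 1057 * 1056 / 2
= 1116192 / 2
= 558096


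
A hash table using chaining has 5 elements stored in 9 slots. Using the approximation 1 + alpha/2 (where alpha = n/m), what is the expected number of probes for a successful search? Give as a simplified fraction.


Load factor alpha = n/m = 5/9
Expected probes = 1 + alpha/2 = 1 + 5/(2*9)
= 1 + 5/18
= 18/18 + 5/18
= 23/18


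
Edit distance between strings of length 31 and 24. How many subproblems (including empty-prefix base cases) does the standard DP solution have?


The table includes base cases (empty prefixes).
Rows: (m+1) = 32
Columns: (n+1) = 25
Total = 32 * 25 = 800


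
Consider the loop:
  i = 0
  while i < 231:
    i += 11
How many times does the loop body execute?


Starting at i = 0, each iteration adds 11.
Iterations until i >= 231:
  Iteration 1: i = 0 -> i = 11
  Iteration 2: i = 11 -> i = 22
  Iteration 3: i = 22 -> i = 33
  Iteration 4: i = 33 -> i = 44
  Iteration 5: i = 44 -> i = 55
  Iteration 6: i = 55 -> i = 66
  Iteration 7: i = 66 -> i = 77
  Iteration 8: i = 77 -> i = 88
  ... continuing ...
Total iterations = ceil(231/11) = 21


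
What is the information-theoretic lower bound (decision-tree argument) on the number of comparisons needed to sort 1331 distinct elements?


A binary decision tree of height h has at most 2^h leaves and needs at least n! of them, so h >= ceil(log2(n!)).
1331! is far too large to multiply out, so use Stirling's series:
  ln(n!) ~ n ln n - n + (1/2) ln(2 pi n) + 1/(12n)  (error below 1/(360 n^3), negligible here)
  ln(1331) = 7.1936858
  n ln n = 1331 * 7.1936858 = 9574.7958
  (1/2) ln(2 pi * 1331) = (1/2) ln(8362.9196) = 4.5158
  1/(12*1331) = 0.0001
  ln(1331!) ~ 9574.7958 - 1331 + 4.5158 + 0.0001 = 8248.3117
Convert to base 2: log2(1331!) = 8248.3117 / ln 2 = 8248.3117 / 0.69314718 = 11899.7984
ceil(11899.7984) = 11900


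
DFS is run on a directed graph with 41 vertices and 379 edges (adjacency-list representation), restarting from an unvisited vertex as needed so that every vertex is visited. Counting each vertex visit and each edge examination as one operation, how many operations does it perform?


A full DFS traversal processes each vertex exactly once (push/pop on stack).
Each directed edge is examined once.
V = 41, E = 379
V + E = 420


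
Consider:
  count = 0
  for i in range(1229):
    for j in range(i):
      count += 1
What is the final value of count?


For each i, the inner loop runs i times:
  i=0: inner runs 0 times
  i=1: inner runs 1 time
  i=2: inner runs 2 times
  i=3: inner runs 3 times
  i=4: inner runs 4 times
  i=5: inner runs 5 times
  i=6: inner runs 6 times
  i=7: inner runs 7 times
  ...
Total = 0 + 1 + 2 + ... + 1228 = 1229*(1229-1)/2 = 754606


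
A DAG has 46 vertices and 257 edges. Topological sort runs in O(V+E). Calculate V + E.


V = 46 (vertex processing)
E = 257 (edge processing)
V + E = 46 + 257 = 303


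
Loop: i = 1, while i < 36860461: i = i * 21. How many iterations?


i multiplies by 21 each step:
i = 1 -> 21 -> 441 -> 9261 -> 194481 -> 4084101 -> 85766121 (stop)
Iterations = ceil(log_21(36860461)) = 6


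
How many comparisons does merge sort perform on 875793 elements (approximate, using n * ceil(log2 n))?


Recursion depth: ceil(log2(875793)) = 20
Each recursion level merges n = 875793 elements
Total = 875793 * 20 = 17515860


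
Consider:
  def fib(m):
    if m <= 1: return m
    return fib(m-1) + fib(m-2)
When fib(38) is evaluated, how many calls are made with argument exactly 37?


Let N(m) = number of times fib(m) is called while evaluating fib(38).
N(38) = 1 (the initial call).
N(37) = 1 (only fib(38) calls it).
For 1 <= m <= 36: fib(m) is called by fib(m+1) and fib(m+2), so
  N(m) = N(m+1) + N(m+2).
fib(0) is called only by fib(2), so N(0) = N(2).
Walk down from m=38:
  N(38)=1, N(37)=1
N(37) = 1


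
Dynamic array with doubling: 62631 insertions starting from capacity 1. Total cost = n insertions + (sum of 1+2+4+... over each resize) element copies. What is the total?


n = 62631
Insertion costs: 62631
Resizes copy 1, 2, 4, ... up to the largest power of 2 that is <= n-1 = 62630, i.e. 32768.
Copy costs = 1 + 2 + 4 + 8 + 16 + 32 + 64 + 128 + 256 + 512 + 1024 + 2048 + 4096 + 8192 + 16384 + 32768 = 65535
Total = 62631 + 65535 = 128166


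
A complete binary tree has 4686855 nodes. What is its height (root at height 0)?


In a complete binary tree, level k holds nodes 2^k .. 2^(k+1)-1 (1-indexed).
Height = floor(log2(n)) = floor(log2(4686855)) = 22
Check: 2^22 = 4194304 <= 4686855 < 8388608 = 2^23


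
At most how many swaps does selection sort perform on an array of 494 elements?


Each of the 493 passes places one element in its final position.
Pass 1: swap minimum into position 0
Pass 2: swap minimum of remaining into position 1
...
Pass 493: last two elements, one swap
Maximum swaps = 494 - 1 = 493


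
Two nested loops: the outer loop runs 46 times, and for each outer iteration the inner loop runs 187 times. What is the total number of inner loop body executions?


Outer loop: 46 iterations
Inner loop: 187 iterations per outer iteration
Total = 46 * 187 = 8602


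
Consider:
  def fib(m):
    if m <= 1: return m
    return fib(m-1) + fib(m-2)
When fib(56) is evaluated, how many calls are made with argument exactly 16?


Let N(m) = number of times fib(m) is called while evaluating fib(56).
N(56) = 1 (the initial call).
N(55) = 1 (only fib(56) calls it).
For 1 <= m <= 54: fib(m) is called by fib(m+1) and fib(m+2), so
  N(m) = N(m+1) + N(m+2).
fib(0) is called only by fib(2), so N(0) = N(2).
Walk down from m=56:
  N(56)=1, N(55)=1, N(54)=2, N(53)=3, N(52)=5, N(51)=8, N(50)=13, N(49)=21, N(48)=34, N(47)=55, N(46)=89, N(45)=144, N(44)=233, N(43)=377, N(42)=610, N(41)=987, N(40)=1597, N(39)=2584, N(38)=4181, N(37)=6765, N(36)=10946, N(35)=17711, N(34)=28657, N(33)=46368, N(32)=75025, N(31)=121393, N(30)=196418, N(29)=317811, N(28)=514229, N(27)=832040, N(26)=1346269, N(25)=2178309, N(24)=3524578, N(23)=5702887, N(22)=9227465, N(21)=14930352, N(20)=24157817, N(19)=39088169, N(18)=63245986, N(17)=102334155, N(16)=165580141
N(16) = 165580141


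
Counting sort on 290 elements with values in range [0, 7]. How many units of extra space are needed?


Output array size: 290 (to store sorted result)
Count array size: 8 (one slot per possible value, range 0 to 7)
Total extra space = 290 + 8 = 298


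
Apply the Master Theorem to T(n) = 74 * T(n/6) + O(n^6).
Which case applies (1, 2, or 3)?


The Master Theorem: T(n) = a*T(n/b) + O(n^c)
  a = 74, b = 6, c = 6
log_b(a) = log_6(74) ~ 2.402
Compare b^c with a: 6^6 = 46656 > 74, so c > log_b(a).
Since c > log_b(a), Case 3 applies.
T(n) = O(n^6)
Master Theorem case = 3


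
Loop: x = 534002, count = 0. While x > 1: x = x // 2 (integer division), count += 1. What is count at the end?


The variable x halves each step:
x = 534002 -> 267001 -> 133500 -> 66750 -> 33375 -> 16687 -> 8343 -> 4171 -> 2085 -> 1042 -> 521 -> 260 -> 130 -> 65 -> 32 -> 16 -> 8 -> 4 -> 2 -> 1
Number of halvings = floor(log2(534002)) = 19


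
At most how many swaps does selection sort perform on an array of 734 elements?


Each of the 733 passes places one element in its final position.
Pass 1: swap minimum into position 0
Pass 2: swap minimum of remaining into position 1
...
Pass 733: last two elements, one swap
Maximum swaps = 734 - 1 = 733


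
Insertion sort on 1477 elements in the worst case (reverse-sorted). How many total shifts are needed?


In the worst case (reverse-sorted), each element shifts past all previous:
  Element 1: 1 shifts
  Element 2: 2 shifts
  Element 3: 3 shifts
  Element 4: 4 shifts
  Element 5: 5 shifts
  ...
  Element 1476: 1476 shifts
Total = 1 + 2 + ... + 1476
= 1477*(1477-1)/2 = 1090026


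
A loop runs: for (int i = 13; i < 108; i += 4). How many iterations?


Loop starts at i = 13, increments by 4, stops when i >= 108.
Number of iterations = ceil((108 - 13) / 4)
= ceil(95 / 4)
= 24


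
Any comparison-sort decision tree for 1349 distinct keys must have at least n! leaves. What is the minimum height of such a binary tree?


A binary decision tree of height h has at most 2^h leaves and needs at least n! of them, so h >= ceil(log2(n!)).
1349! is far too large to multiply out, so use Stirling's series:
  ln(n!) ~ n ln n - n + (1/2) ln(2 pi n) + 1/(12n)  (error below 1/(360 n^3), negligible here)
  ln(1349) = 7.2071189
  n ln n = 1349 * 7.2071189 = 9722.4034
  (1/2) ln(2 pi * 1349) = (1/2) ln(8476.0170) = 4.5225
  1/(12*1349) = 0.0001
  ln(1349!) ~ 9722.4034 - 1349 + 4.5225 + 0.0001 = 8377.9260
Convert to base 2: log2(1349!) = 8377.9260 / ln 2 = 8377.9260 / 0.69314718 = 12086.7923
ceil(12086.7923) = 12087


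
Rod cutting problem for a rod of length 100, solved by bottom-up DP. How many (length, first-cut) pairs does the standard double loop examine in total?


For each subproblem length i = 1..100, the inner loop considers i possible first cuts.
Total = 1 + 2 + ... + 100
= 100*(100+1)/2
= 100*101/2 = 5050


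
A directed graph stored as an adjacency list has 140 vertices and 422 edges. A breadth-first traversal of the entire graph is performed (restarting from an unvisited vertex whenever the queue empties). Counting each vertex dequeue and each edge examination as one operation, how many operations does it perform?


A full BFS traversal dequeues each vertex once and examines each edge once.
Vertex visits: 140
Edge visits: 422
V + E = 140 + 422 = 562


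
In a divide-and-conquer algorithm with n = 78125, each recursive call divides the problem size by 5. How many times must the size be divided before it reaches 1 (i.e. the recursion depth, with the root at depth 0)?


Number of divisions = log_5(78125)
Sizes: 78125 -> 15625 -> 3125 -> 625 -> 125 -> 25 -> 5 -> 1 (7 divisions)
Recursion depth = 7


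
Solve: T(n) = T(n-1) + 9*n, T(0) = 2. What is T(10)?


Expanding the recurrence:
T(10) = T(9) + 9*10
       = T(8) + 9*9 + 9*10
       ...
       = T(0) + 9*(1 + 2 + ... + 10)
       = 2 + 9 * 10*11/2
       = 2 + 9 * 55
       = 2 + 495 = 497


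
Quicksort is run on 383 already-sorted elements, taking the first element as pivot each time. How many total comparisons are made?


Sum of comparisons per partition:
382 + 381 + ... + 1 + 0
= 383 * (383 - 1) / 2
= 383 * 382 / 2
= 73153


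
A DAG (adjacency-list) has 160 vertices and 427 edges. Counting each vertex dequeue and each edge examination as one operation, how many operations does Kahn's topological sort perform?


V = 160 (vertex processing)
E = 427 (edge processing)
V + E = 160 + 427 = 587


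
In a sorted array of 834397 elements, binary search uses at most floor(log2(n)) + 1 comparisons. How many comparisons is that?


Halving sequence: 834397 -> 417198 -> 208599 -> 104299 -> 52149 -> 26074 -> 13037 -> 6518 -> 3259 -> 1629 -> 814 -> 407 -> 203 -> 101 -> 50 -> 25 -> 12 -> 6 -> 3 -> 1
Number of halvings = 19
Max comparisons = 19 + 1 = 20


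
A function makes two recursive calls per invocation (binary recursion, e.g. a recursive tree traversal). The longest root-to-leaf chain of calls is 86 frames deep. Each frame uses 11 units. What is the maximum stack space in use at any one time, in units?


Binary recursion: the two calls run one after the other, so only one root-to-leaf chain of frames is on the stack at a time.
Maximum depth (longest chain) = 86 frames
Each frame = 11 units
Max stack space = 86 * 11 = 946


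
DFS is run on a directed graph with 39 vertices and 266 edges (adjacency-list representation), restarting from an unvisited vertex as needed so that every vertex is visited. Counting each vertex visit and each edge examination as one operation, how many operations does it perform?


A full DFS traversal processes each vertex exactly once (push/pop on stack).
Each directed edge is examined once.
V = 39, E = 266
V + E = 305


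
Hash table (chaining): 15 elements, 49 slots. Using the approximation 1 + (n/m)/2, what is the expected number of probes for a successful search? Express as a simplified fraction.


Computing expected probes:
alpha = 15/49
= 1 + alpha/2
= 1 + 15/(2*49)
= (2*49 + 15) / (2*49)
= 113/98


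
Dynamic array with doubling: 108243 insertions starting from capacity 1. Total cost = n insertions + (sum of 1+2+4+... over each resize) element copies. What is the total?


n = 108243
Insertion costs: 108243
Resizes copy 1, 2, 4, ... up to the largest power of 2 that is <= n-1 = 108242, i.e. 65536.
Copy costs = 1 + 2 + 4 + 8 + 16 + 32 + 64 + 128 + 256 + 512 + 1024 + 2048 + 4096 + 8192 + 16384 + 32768 + 65536 = 131071
Total = 108243 + 131071 = 239314


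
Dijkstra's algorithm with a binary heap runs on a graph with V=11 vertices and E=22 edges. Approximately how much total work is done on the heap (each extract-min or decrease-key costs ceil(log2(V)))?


Dijkstra with a binary heap: each vertex is extracted once, each edge may relax once.
Each heap operation costs O(log V).
V + E = 11 + 22 = 33
ceil(log2(11)) = 4 (since 2^3 = 8 < 11 <= 16 = 2^4)
Total heap work = (V+E) * ceil(log2(V)) = 33 * 4 = 132


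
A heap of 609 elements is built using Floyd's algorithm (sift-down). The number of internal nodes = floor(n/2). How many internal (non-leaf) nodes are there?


Leaf nodes occupy roughly half the array.
Sift-down is called for each internal node, starting from the last one.
Internal nodes = floor(n/2) = floor(609/2) = 304


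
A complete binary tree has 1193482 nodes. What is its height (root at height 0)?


In a complete binary tree, level k holds nodes 2^k .. 2^(k+1)-1 (1-indexed).
Height = floor(log2(n)) = floor(log2(1193482)) = 20
Check: 2^20 = 1048576 <= 1193482 < 2097152 = 2^21


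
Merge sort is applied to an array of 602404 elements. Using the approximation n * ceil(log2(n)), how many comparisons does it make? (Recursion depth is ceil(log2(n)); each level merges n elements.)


Merge sort divides the array into halves recursively.
Number of levels = ceil(log2(602404)) = 20
At each level, approximately n = 602404 comparisons are needed for merging.
Total comparisons ~ n * ceil(log2(n)) = 602404 * 20 = 12048080


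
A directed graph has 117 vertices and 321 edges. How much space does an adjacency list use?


Adjacency list: one list head per vertex + one entry per edge
Vertex heads: 117
Edge entries: 321
Total = 117 + 321 = 438


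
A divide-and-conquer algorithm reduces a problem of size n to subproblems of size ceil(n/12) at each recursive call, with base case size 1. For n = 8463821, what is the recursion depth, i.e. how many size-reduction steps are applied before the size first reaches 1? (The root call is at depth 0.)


Each step divides the size by 12 (rounding up); after k steps the size is ceil(n/12^k), which equals 1 exactly when 12^k >= n.
So the depth is the smallest k with 12^k >= 8463821, i.e. ceil(log_12(8463821)).
12^6 = 2985984 < 8463821 <= 35831808 = 12^7
Recursion depth = 7


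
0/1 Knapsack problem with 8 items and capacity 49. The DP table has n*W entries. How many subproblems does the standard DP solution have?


The DP table is indexed by (item, capacity).
Rows: 8 items
Columns: 49 capacity values (1 to W)
Total subproblems = 8 * 49 = 392


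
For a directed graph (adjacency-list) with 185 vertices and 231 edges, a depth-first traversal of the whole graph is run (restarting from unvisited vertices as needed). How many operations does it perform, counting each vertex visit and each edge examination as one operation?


A full DFS traversal visits each vertex once and examines each edge once.
V = 185
E = 231
Sum = 185 + 231 = 416


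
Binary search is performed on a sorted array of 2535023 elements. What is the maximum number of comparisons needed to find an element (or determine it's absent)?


Binary search halves the search space each comparison:
  Step 1: search space = 2535023 -> 1267511
  Step 2: search space = 1267511 -> 633755
  Step 3: search space = 633755 -> 316877
  Step 4: search space = 316877 -> 158438
  Step 5: search space = 158438 -> 79219
  Step 6: search space = 79219 -> 39609
  Step 7: search space = 39609 -> 19804
  Step 8: search space = 19804 -> 9902
  Step 9: search space = 9902 -> 4951
  Step 10: search space = 4951 -> 2475
  Step 11: search space = 2475 -> 1237
  Step 12: search space = 1237 -> 618
  Step 13: search space = 618 -> 309
  Step 14: search space = 309 -> 154
  Step 15: search space = 154 -> 77
  Step 16: search space = 77 -> 38
  Step 17: search space = 38 -> 19
  Step 18: search space = 19 -> 9
  Step 19: search space = 9 -> 4
  Step 20: search space = 4 -> 2
  Step 21: search space = 2 -> 1
  Step 22: search space = 1 (final check)
Maximum comparisons = floor(log2(2535023)) + 1 = 21 + 1 = 22


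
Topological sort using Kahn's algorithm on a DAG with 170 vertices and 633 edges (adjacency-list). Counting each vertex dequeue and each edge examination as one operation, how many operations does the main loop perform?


Kahn's algorithm:
  1. Compute in-degrees: O(V + E)
  2. Process queue: each vertex dequeued once (O(V))
     each edge examined once (O(E))
Total = V + E = 170 + 633 = 803


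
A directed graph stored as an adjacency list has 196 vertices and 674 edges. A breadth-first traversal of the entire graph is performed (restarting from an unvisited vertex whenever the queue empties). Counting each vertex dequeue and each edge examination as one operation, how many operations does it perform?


A full BFS traversal dequeues each vertex once and examines each edge once.
Vertex visits: 196
Edge visits: 674
V + E = 196 + 674 = 870


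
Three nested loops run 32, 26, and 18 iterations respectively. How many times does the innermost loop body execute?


Loop 1 (outermost): 32 iterations
Loop 2 (middle): 26 iterations per outer
Loop 3 (innermost): 18 iterations per middle
Total = 32 * 26 * 18 = 14976


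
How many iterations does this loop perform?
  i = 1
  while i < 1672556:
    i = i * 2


The loop variable doubles each iteration:
i = 1 -> 2 -> 4 -> 8 -> 16 -> 32 -> 64 -> 128 -> 256 -> 512 -> 1024 -> 2048 -> 4096 -> 8192 -> 16384 -> 32768 -> 65536 -> 131072 -> 262144 -> 524288 -> 1048576 -> 2097152 (stop, 2097152 >= 1672556)
Number of doublings = ceil(log2(1672556)) = 21


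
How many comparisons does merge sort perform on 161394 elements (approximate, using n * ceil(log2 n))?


Recursion depth: ceil(log2(161394)) = 18
Each recursion level merges n = 161394 elements
Total = 161394 * 18 = 2905092


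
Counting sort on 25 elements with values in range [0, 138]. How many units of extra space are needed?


Output array size: 25 (to store sorted result)
Count array size: 139 (one slot per possible value, range 0 to 138)
Total extra space = 25 + 139 = 164


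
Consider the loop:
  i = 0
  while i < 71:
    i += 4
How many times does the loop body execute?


Starting at i = 0, each iteration adds 4.
Iterations until i >= 71:
  Iteration 1: i = 0 -> i = 4
  Iteration 2: i = 4 -> i = 8
  Iteration 3: i = 8 -> i = 12
  Iteration 4: i = 12 -> i = 16
  Iteration 5: i = 16 -> i = 20
  Iteration 6: i = 20 -> i = 24
  Iteration 7: i = 24 -> i = 28
  Iteration 8: i = 28 -> i = 32
  ... continuing ...
Total iterations = ceil(71/4) = 18


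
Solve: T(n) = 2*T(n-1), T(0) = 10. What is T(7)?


Unrolling:
T(7) = 2*T(6) = 2^2*T(5) = ... = 2^7*T(0)
= 2^7 * 10
= 128 * 10 = 1280


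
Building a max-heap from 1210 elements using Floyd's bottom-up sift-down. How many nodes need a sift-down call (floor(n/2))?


In a heap of 1210 elements (0-indexed array):
  Last element index: 1209
  Parent of last element: floor((1209 - 1) / 2) = 604
  Internal nodes: indices 0 to 604
  Count = floor(1210/2) = 605


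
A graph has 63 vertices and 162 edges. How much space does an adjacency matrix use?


Adjacency matrix: V x V grid of entries
Space = V^2 = 63^2 = 63 * 63 = 3969


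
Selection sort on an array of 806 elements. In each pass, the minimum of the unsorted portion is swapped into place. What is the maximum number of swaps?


Selection sort performs one swap per pass:
  Pass 1: find min in positions 0 to 805, swap with position 0
  Pass 2: find min in positions 1 to 805, swap with position 1
  Pass 3: find min in positions 2 to 805, swap with position 2
  Pass 4: find min in positions 3 to 805, swap with position 3
  Pass 5: find min in positions 4 to 805, swap with position 4
  ... (800 more passes)
Total passes (and swaps) = n - 1 = 806 - 1 = 805


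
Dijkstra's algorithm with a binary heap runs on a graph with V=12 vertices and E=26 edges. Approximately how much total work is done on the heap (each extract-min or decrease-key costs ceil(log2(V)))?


Dijkstra with a binary heap: each vertex is extracted once, each edge may relax once.
Each heap operation costs O(log V).
V + E = 12 + 26 = 38
ceil(log2(12)) = 4 (since 2^3 = 8 < 12 <= 16 = 2^4)
Total heap work = (V+E) * ceil(log2(V)) = 38 * 4 = 152


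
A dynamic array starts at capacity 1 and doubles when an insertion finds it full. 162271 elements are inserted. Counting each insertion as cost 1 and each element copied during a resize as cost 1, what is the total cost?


n = 162271
Insertion costs: 162271
Resizes copy 1, 2, 4, ... up to the largest power of 2 that is <= n-1 = 162270, i.e. 131072.
Copy costs = 1 + 2 + 4 + 8 + 16 + 32 + 64 + 128 + 256 + 512 + 1024 + 2048 + 4096 + 8192 + 16384 + 32768 + 65536 + 131072 = 262143
Total = 162271 + 262143 = 424414


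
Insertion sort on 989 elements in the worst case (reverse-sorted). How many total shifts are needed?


In the worst case (reverse-sorted), each element shifts past all previous:
  Element 1: 1 shifts
  Element 2: 2 shifts
  Element 3: 3 shifts
  Element 4: 4 shifts
  Element 5: 5 shifts
  ...
  Element 988: 988 shifts
Total = 1 + 2 + ... + 988
= 989*(989-1)/2 = 488566


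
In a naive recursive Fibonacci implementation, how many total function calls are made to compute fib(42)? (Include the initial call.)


Let C(m) = total calls to evaluate fib(m). Then C(0)=C(1)=1, and
C(m) = 1 + C(m-1) + C(m-2) for m >= 2.
Build the table (each entry = 1 + previous two):
  C(0) = 1
  C(1) = 1
  C(2) = 1 + 1 + 1 = 3
  C(3) = 1 + 3 + 1 = 5
  C(4) = 1 + 5 + 3 = 9
  C(5) = 1 + 9 + 5 = 15
  C(6) = 1 + 15 + 9 = 25
  C(7) = 1 + 25 + 15 = 41
  C(8) = 1 + 41 + 25 = 67
  C(9) = 1 + 67 + 41 = 109
  C(10) = 1 + 109 + 67 = 177
  C(11) = 1 + 177 + 109 = 287
  C(12) = 1 + 287 + 177 = 465
  C(13) = 1 + 465 + 287 = 753
  C(14) = 1 + 753 + 465 = 1219
  C(15) = 1 + 1219 + 753 = 1973
  C(16) = 1 + 1973 + 1219 = 3193
  C(17) = 1 + 3193 + 1973 = 5167
  C(18) = 1 + 5167 + 3193 = 8361
  C(19) = 1 + 8361 + 5167 = 13529
  C(20) = 1 + 13529 + 8361 = 21891
  C(21) = 1 + 21891 + 13529 = 35421
  C(22) = 1 + 35421 + 21891 = 57313
  C(23) = 1 + 57313 + 35421 = 92735
  C(24) = 1 + 92735 + 57313 = 150049
  C(25) = 1 + 150049 + 92735 = 242785
  C(26) = 1 + 242785 + 150049 = 392835
  C(27) = 1 + 392835 + 242785 = 635621
  C(28) = 1 + 635621 + 392835 = 1028457
  C(29) = 1 + 1028457 + 635621 = 1664079
  C(30) = 1 + 1664079 + 1028457 = 2692537
  C(31) = 1 + 2692537 + 1664079 = 4356617
  C(32) = 1 + 4356617 + 2692537 = 7049155
  C(33) = 1 + 7049155 + 4356617 = 11405773
  C(34) = 1 + 11405773 + 7049155 = 18454929
  C(35) = 1 + 18454929 + 11405773 = 29860703
  C(36) = 1 + 29860703 + 18454929 = 48315633
  C(37) = 1 + 48315633 + 29860703 = 78176337
  C(38) = 1 + 78176337 + 48315633 = 126491971
  C(39) = 1 + 126491971 + 78176337 = 204668309
  C(40) = 1 + 204668309 + 126491971 = 331160281
  C(41) = 1 + 331160281 + 204668309 = 535828591
  C(42) = 1 + 535828591 + 331160281 = 866988873
Total calls for fib(42) = 866988873


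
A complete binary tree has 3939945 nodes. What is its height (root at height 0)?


In a complete binary tree, level k holds nodes 2^k .. 2^(k+1)-1 (1-indexed).
Height = floor(log2(n)) = floor(log2(3939945)) = 21
Check: 2^21 = 2097152 <= 3939945 < 4194304 = 2^22


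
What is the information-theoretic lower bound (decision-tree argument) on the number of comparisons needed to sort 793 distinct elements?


A binary decision tree of height h has at most 2^h leaves and needs at least n! of them, so h >= ceil(log2(n!)).
793! is far too large to multiply out, so use Stirling's series:
  ln(n!) ~ n ln n - n + (1/2) ln(2 pi n) + 1/(12n)  (error below 1/(360 n^3), negligible here)
  ln(793) = 6.6758232
  n ln n = 793 * 6.6758232 = 5293.9278
  (1/2) ln(2 pi * 793) = (1/2) ln(4982.5659) = 4.2569
  1/(12*793) = 0.0001
  ln(793!) ~ 5293.9278 - 793 + 4.2569 + 0.0001 = 4505.1848
Convert to base 2: log2(793!) = 4505.1848 / ln 2 = 4505.1848 / 0.69314718 = 6499.6078
ceil(6499.6078) = 6500


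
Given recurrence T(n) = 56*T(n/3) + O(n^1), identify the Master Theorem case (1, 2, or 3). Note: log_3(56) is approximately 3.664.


Master Theorem parameters: a=56, b=3, c=1
log_b(a) = 3.664
Compare b^c with a: 3^1 = 3 < 56, so c < log_b(a).
Comparing c=1 vs log_b(a)=3.664:
1 < 3.664 => Case 1
Result: T(n) = O(n^(log_3 56)) ~ O(n^3.664)
Master Theorem case = 1


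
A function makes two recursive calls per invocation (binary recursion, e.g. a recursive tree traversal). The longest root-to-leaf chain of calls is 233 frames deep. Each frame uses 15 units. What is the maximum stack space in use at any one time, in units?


Binary recursion: the two calls run one after the other, so only one root-to-leaf chain of frames is on the stack at a time.
Maximum depth (longest chain) = 233 frames
Each frame = 15 units
Max stack space = 233 * 15 = 3495


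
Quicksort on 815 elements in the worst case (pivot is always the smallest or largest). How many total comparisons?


In the worst case, each partition step picks the worst pivot:
  Partition 1: 814 comparisons (n-1 elements to compare)
  Partition 2: 813 comparisons
  Partition 3: 812 comparisons
  Partition 4: 811 comparisons
  Partition 5: 810 comparisons
  ...
  Last partition: 0 comparisons
Total = (n-1) + (n-2) + ... + 1 + 0 = n*(n-1)/2
= 815*814/2 = 331705


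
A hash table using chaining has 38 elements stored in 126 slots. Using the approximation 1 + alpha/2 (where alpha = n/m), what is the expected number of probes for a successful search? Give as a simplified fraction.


Load factor alpha = n/m = 38/126
Expected probes = 1 + alpha/2 = 1 + 38/(2*126)
= 1 + 38/252
= 252/252 + 38/252
= 290/252
Simplify: 145/126


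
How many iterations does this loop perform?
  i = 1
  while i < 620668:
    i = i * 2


The loop variable doubles each iteration:
i = 1 -> 2 -> 4 -> 8 -> 16 -> 32 -> 64 -> 128 -> 256 -> 512 -> 1024 -> 2048 -> 4096 -> 8192 -> 16384 -> 32768 -> 65536 -> 131072 -> 262144 -> 524288 -> 1048576 (stop, 1048576 >= 620668)
Number of doublings = ceil(log2(620668)) = 20


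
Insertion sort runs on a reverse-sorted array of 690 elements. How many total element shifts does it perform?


Sum of shifts = 1 + 2 + 3 + ... + 689
= 690 * 689 / 2
= 475410 / 2
= 237705


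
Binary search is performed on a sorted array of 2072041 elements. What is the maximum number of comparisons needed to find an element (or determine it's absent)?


Binary search halves the search space each comparison:
  Step 1: search space = 2072041 -> 1036020
  Step 2: search space = 1036020 -> 518010
  Step 3: search space = 518010 -> 259005
  Step 4: search space = 259005 -> 129502
  Step 5: search space = 129502 -> 64751
  Step 6: search space = 64751 -> 32375
  Step 7: search space = 32375 -> 16187
  Step 8: search space = 16187 -> 8093
  Step 9: search space = 8093 -> 4046
  Step 10: search space = 4046 -> 2023
  Step 11: search space = 2023 -> 1011
  Step 12: search space = 1011 -> 505
  Step 13: search space = 505 -> 252
  Step 14: search space = 252 -> 126
  Step 15: search space = 126 -> 63
  Step 16: search space = 63 -> 31
  Step 17: search space = 31 -> 15
  Step 18: search space = 15 -> 7
  Step 19: search space = 7 -> 3
  Step 20: search space = 3 -> 1
  Step 21: search space = 1 (final check)
Maximum comparisons = floor(log2(2072041)) + 1 = 20 + 1 = 21
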